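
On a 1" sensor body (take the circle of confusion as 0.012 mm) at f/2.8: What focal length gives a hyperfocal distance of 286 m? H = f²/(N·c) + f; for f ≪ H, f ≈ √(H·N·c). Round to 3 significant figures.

98.0 mm

From H = f²/(N·c) + f, with f ≪ H: f ≈ √(H·N·c) = √(286000 × 2.8 × 0.012) = √9609.6 ≈ 98.03 mm.
The +f correction barely moves this — solving exactly, f² + N·c·f − N·c·H = 0 ⇒ f = (−N·c + √((N·c)² + 4·N·c·H))/2 = (−0.0336 + √38438)/2 ≈ 98.012 mm, so f ≈ 98.0 mm.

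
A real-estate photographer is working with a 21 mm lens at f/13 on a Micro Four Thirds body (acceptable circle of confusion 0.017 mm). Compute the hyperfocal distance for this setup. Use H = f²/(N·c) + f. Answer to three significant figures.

Hyperfocal distance H = f²/(N·c) + f = 21²/(13 × 0.017) + 21 = 441/0.221 + 21 ≈ 2016.5 mm ≈ 2.02 m.

2.02 m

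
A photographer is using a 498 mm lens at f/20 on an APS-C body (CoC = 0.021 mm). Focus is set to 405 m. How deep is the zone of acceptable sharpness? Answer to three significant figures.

1050 m

Hyperfocal distance H = f²/(N·c) + f = 498²/(20 × 0.021) + 498 = 248004/0.42 + 498 ≈ 590983.7 mm ≈ 591.0 m.
Near limit Dn = s·(H − f)/(H + s − 2f) = 405000 × (590983.7 − 498) / (590983.7 + 405000 − 2 × 498) = 405000 × 590485.7 / 994987.7 ≈ 240351 mm.
Far limit Df = s·(H − f)/(H − s) = 405000 × (590983.7 − 498) / (590983.7 − 405000) = 405000 × 590485.7 / 185983.7 ≈ 1285848 mm.
Depth of field = Df − Dn = 1285848 − 240351 ≈ 1045497 mm ≈ 1050 m.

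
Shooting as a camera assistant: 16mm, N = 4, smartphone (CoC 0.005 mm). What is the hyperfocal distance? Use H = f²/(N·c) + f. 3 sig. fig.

12.8 m

Hyperfocal distance H = f²/(N·c) + f = 16²/(4 × 0.005) + 16 = 256/0.02 + 16 ≈ 12816.0 mm ≈ 12.8 m.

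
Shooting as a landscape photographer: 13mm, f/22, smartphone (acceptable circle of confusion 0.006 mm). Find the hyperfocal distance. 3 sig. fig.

Hyperfocal distance H = f²/(N·c) + f = 13²/(22 × 0.006) + 13 = 169/0.132 + 13 ≈ 1293.3 mm ≈ 1.29 m.

1.29 m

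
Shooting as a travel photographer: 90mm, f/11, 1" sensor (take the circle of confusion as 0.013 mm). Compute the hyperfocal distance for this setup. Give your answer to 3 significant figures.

56.7 m

Hyperfocal distance H = f²/(N·c) + f = 90²/(11 × 0.013) + 90 = 8100/0.143 + 90 ≈ 56733.4 mm ≈ 56.7 m.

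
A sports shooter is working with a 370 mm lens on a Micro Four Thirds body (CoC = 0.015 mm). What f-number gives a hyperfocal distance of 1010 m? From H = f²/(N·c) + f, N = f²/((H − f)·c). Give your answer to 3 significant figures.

Rearrange H = f²/(N·c) + f for N: N = f² / ((H − f)·c).
N = 370² / ((1010000 − 370) × 0.015) = 136900 / 15144 ≈ 9.04.

f/9.04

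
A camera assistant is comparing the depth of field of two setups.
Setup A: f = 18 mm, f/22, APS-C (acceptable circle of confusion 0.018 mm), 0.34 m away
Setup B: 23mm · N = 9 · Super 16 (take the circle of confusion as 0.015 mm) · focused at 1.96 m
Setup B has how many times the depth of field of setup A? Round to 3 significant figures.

8.10

Setup A: H = 18²/(22×0.018) + 18 ≈ 836.2 mm; DoF = Df − Dn = 560.64 − 243.98 ≈ 316.66 mm.
Setup B: H = 23²/(9×0.015) + 23 ≈ 3941.5 mm; DoF = Df − Dn = 3876.0 − 1311.6 ≈ 2564.4 mm.
Ratio = 2564.4 / 316.66 ≈ 8.10.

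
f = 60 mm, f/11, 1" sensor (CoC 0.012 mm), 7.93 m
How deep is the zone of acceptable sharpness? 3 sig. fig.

Hyperfocal distance H = f²/(N·c) + f = 60²/(11 × 0.012) + 60 = 3600/0.132 + 60 ≈ 27332.7 mm ≈ 27.33 m.
Near limit Dn = s·(H − f)/(H + s − 2f) = 7930 × (27332.7 − 60) / (27332.7 + 7930 − 2 × 60) = 7930 × 27272.7 / 35142.7 ≈ 6154.1 mm.
Far limit Df = s·(H − f)/(H − s) = 7930 × (27332.7 − 60) / (27332.7 − 7930) = 7930 × 27272.7 / 19402.7 ≈ 11146.5 mm.
Depth of field = Df − Dn = 11146.5 − 6154.1 ≈ 4992.4 mm ≈ 4.99 m.

4.99 m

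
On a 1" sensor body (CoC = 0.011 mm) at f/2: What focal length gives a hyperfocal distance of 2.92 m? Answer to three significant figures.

8.00 mm

From H = f²/(N·c) + f, with f ≪ H: f ≈ √(H·N·c) = √(2920 × 2 × 0.011) = √64.240 ≈ 8.015 mm.
Exact: f² + N·c·f − N·c·H = 0 ⇒ f = (−N·c + √((N·c)² + 4·N·c·H))/2 = (−0.022 + √256.96)/2 ≈ 8.0040 mm ≈ 8.00 mm.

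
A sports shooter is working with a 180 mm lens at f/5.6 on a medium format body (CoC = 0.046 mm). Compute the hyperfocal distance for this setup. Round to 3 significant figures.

126 m

Hyperfocal distance H = f²/(N·c) + f = 180²/(5.6 × 0.046) + 180 = 32400/0.2576 + 180 ≈ 125956.4 mm ≈ 126 m.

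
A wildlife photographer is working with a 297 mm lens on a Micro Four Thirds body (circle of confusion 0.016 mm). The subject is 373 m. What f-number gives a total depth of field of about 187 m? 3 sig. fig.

Write h = H − f = f²/(N·c). The thin-lens limits are Dn = s·h/(h + (s−f)) and Df = s·h/(h − (s−f)), so DoF = Df − Dn = 2·s·(s−f)·h / (h² − (s−f)²).
That is a quadratic in h: DoF·h² − 2·s·(s−f)·h − DoF·(s−f)² = 0 ⇒ h = (s−f)·(s + √(s² + DoF²)) / DoF = 372703 × (373000 + √(373000² + 187000²)) / 187000 = 372703 × (373000 + 417251) / 187000 ≈ 1575020 mm.
Then N = f²/(c·h) = 297² / (0.016 × 1575020) = 88209 / 25200 ≈ 3.50.

f/3.50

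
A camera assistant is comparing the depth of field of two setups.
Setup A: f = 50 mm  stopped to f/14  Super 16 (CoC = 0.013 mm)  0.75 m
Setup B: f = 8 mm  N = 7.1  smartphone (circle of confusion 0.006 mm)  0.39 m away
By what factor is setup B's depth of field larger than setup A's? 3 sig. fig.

Setup A: H = 50²/(14×0.013) + 50 ≈ 13786.3 mm; DoF = Df − Dn = 790.272 − 713.633 ≈ 76.639 mm.
Setup B: H = 8²/(7.1×0.006) + 8 ≈ 1510.3 mm; DoF = Df − Dn = 522.98 − 310.94 ≈ 212.04 mm.
Ratio = 212.04 / 76.639 ≈ 2.77.

2.77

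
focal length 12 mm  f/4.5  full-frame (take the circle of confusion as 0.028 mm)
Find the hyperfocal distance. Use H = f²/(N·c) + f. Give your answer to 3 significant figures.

Hyperfocal distance H = f²/(N·c) + f = 12²/(4.5 × 0.028) + 12 = 144/0.126 + 12 ≈ 1154.9 mm ≈ 1.15 m.

1.15 m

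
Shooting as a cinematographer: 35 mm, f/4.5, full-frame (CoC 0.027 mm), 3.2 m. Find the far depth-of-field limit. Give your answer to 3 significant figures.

4.66 m

Hyperfocal distance H = f²/(N·c) + f = 35²/(4.5 × 0.027) + 35 = 1225/0.1215 + 35 ≈ 10117.3 mm ≈ 10.12 m.
Far limit Df = s·(H − f)/(H − s) = 3200 × (10117.3 − 35) / (10117.3 − 3200) = 3200 × 10082.3 / 6917.3 ≈ 4664.2 mm ≈ 4.66 m.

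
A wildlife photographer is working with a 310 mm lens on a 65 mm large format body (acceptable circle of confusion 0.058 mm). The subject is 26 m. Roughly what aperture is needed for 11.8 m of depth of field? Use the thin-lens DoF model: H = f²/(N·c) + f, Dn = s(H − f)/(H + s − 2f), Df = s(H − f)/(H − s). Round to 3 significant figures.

f/14

Write h = H − f = f²/(N·c). The thin-lens limits are Dn = s·h/(h + (s−f)) and Df = s·h/(h − (s−f)), so DoF = Df − Dn = 2·s·(s−f)·h / (h² − (s−f)²).
That is a quadratic in h: DoF·h² − 2·s·(s−f)·h − DoF·(s−f)² = 0 ⇒ h = (s−f)·(s + √(s² + DoF²)) / DoF = 25690 × (26000 + √(26000² + 11800²)) / 11800 = 25690 × (26000 + 28552.4) / 11800 ≈ 118767 mm.
Then N = f²/(c·h) = 310² / (0.058 × 118767) = 96100 / 6888.5 ≈ 14.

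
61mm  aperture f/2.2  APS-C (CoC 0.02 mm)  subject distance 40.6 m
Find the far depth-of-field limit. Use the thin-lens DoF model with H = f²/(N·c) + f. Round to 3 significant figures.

Hyperfocal distance H = f²/(N·c) + f = 61²/(2.2 × 0.02) + 61 = 3721/0.044 + 61 ≈ 84629.2 mm ≈ 84.63 m.
Far limit Df = s·(H − f)/(H − s) = 40600 × (84629.2 − 61) / (84629.2 − 40600) = 40600 × 84568.2 / 44029.2 ≈ 77982 mm ≈ 78.0 m.

78.0 m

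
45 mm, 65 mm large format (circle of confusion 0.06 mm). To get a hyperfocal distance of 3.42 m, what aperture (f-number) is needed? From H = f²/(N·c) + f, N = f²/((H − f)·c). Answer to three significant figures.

f/10

Rearrange H = f²/(N·c) + f for N: N = f² / ((H − f)·c).
N = 45² / ((3420 − 45) × 0.06) = 2025 / 202.5 ≈ 10.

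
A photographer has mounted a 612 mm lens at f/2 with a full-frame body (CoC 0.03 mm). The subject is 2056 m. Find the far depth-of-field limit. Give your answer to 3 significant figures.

3070 m

Hyperfocal distance H = f²/(N·c) + f = 612²/(2 × 0.03) + 612 = 374544/0.06 + 612 ≈ 6243012.0 mm ≈ 6243 m.
Far limit Df = s·(H − f)/(H − s) = 2056000 × (6243012.0 − 612) / (6243012.0 − 2056000) = 2056000 × 6242400.0 / 4187012.0 ≈ 3065282 mm ≈ 3070 m.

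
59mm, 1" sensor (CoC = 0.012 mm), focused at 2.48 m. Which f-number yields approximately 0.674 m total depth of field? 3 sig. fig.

Write h = H − f = f²/(N·c). The thin-lens limits are Dn = s·h/(h + (s−f)) and Df = s·h/(h − (s−f)), so DoF = Df − Dn = 2·s·(s−f)·h / (h² − (s−f)²).
That is a quadratic in h: DoF·h² − 2·s·(s−f)·h − DoF·(s−f)² = 0 ⇒ h = (s−f)·(s + √(s² + DoF²)) / DoF = 2421 × (2480 + √(2480² + 674²)) / 674 = 2421 × (2480 + 2569.96) / 674 ≈ 18139 mm.
Then N = f²/(c·h) = 59² / (0.012 × 18139) = 3481 / 217.67 ≈ 16.

f/16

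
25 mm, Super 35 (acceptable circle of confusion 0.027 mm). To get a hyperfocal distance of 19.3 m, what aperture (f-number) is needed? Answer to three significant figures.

Rearrange H = f²/(N·c) + f for N: N = f² / ((H − f)·c).
N = 25² / ((19300 − 25) × 0.027) = 625 / 520.4 ≈ 1.20.

f/1.20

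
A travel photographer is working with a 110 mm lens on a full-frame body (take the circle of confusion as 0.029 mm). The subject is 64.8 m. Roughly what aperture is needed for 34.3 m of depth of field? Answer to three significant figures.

f/1.60

Write h = H − f = f²/(N·c). The thin-lens limits are Dn = s·h/(h + (s−f)) and Df = s·h/(h − (s−f)), so DoF = Df − Dn = 2·s·(s−f)·h / (h² − (s−f)²).
That is a quadratic in h: DoF·h² − 2·s·(s−f)·h − DoF·(s−f)² = 0 ⇒ h = (s−f)·(s + √(s² + DoF²)) / DoF = 64690 × (64800 + √(64800² + 34300²)) / 34300 = 64690 × (64800 + 73318.0) / 34300 ≈ 260491 mm.
Then N = f²/(c·h) = 110² / (0.029 × 260491) = 12100 / 7554.2 ≈ 1.60.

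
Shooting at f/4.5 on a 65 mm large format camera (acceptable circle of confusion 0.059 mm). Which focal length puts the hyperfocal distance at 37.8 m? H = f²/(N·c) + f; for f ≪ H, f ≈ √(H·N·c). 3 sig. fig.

100 mm

From H = f²/(N·c) + f, with f ≪ H: f ≈ √(H·N·c) = √(37800 × 4.5 × 0.059) = √10036 ≈ 100.2 mm.
The +f correction barely moves this — solving exactly, f² + N·c·f − N·c·H = 0 ⇒ f = (−N·c + √((N·c)² + 4·N·c·H))/2 = (−0.2655 + √40144)/2 ≈ 100.05 mm, so f ≈ 100 mm.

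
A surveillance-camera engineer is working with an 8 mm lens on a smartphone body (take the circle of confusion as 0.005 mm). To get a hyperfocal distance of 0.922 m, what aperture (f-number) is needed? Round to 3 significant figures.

f/14

Rearrange H = f²/(N·c) + f for N: N = f² / ((H − f)·c).
N = 8² / ((922 − 8) × 0.005) = 64 / 4.570 ≈ 14.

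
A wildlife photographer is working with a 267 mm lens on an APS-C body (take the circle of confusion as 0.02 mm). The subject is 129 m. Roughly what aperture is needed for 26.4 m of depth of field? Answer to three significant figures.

Write h = H − f = f²/(N·c). The thin-lens limits are Dn = s·h/(h + (s−f)) and Df = s·h/(h − (s−f)), so DoF = Df − Dn = 2·s·(s−f)·h / (h² − (s−f)²).
That is a quadratic in h: DoF·h² − 2·s·(s−f)·h − DoF·(s−f)² = 0 ⇒ h = (s−f)·(s + √(s² + DoF²)) / DoF = 128733 × (129000 + √(129000² + 26400²)) / 26400 = 128733 × (129000 + 131674) / 26400 ≈ 1271110 mm.
Then N = f²/(c·h) = 267² / (0.02 × 1271110) = 71289 / 25422 ≈ 2.80.

f/2.80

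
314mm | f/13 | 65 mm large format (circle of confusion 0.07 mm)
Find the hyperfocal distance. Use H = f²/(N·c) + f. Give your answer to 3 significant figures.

109 m

Hyperfocal distance H = f²/(N·c) + f = 314²/(13 × 0.07) + 314 = 98596/0.91 + 314 ≈ 108661.3 mm ≈ 109 m.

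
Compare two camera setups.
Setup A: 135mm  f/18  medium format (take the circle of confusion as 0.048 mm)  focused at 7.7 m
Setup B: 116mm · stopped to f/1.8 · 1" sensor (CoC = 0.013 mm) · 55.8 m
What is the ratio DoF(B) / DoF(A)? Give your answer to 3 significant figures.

Setup A: H = 135²/(18×0.048) + 135 ≈ 21228.8 mm; DoF = Df − Dn = 12005.7 − 5667.4 ≈ 6338.3 mm.
Setup B: H = 116²/(1.8×0.013) + 116 ≈ 575158.7 mm; DoF = Df − Dn = 61783 − 50874 ≈ 10909 mm.
Ratio = 10909 / 6338.3 ≈ 1.72.

1.72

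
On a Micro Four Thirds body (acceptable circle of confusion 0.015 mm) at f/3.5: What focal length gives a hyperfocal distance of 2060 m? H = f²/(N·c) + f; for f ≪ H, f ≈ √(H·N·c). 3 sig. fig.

From H = f²/(N·c) + f, with f ≪ H: f ≈ √(H·N·c) = √(2060000 × 3.5 × 0.015) = √108150 ≈ 328.9 mm.
The +f correction barely moves this — solving exactly, f² + N·c·f − N·c·H = 0 ⇒ f = (−N·c + √((N·c)² + 4·N·c·H))/2 = (−0.0525 + √432600)/2 ≈ 328.84 mm, so f ≈ 329 mm.

329 mm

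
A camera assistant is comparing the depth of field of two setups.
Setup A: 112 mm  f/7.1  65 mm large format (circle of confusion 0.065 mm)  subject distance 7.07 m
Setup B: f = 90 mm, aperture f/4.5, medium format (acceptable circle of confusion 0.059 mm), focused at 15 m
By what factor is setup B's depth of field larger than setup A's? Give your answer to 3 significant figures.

Setup A: H = 112²/(7.1×0.065) + 112 ≈ 27292.9 mm; DoF = Df − Dn = 9502.5 − 5629.0 ≈ 3873.5 mm.
Setup B: H = 90²/(4.5×0.059) + 90 ≈ 30598.5 mm; DoF = Df − Dn = 29338 − 10076 ≈ 19262 mm.
Ratio = 19262 / 3873.5 ≈ 4.97.

4.97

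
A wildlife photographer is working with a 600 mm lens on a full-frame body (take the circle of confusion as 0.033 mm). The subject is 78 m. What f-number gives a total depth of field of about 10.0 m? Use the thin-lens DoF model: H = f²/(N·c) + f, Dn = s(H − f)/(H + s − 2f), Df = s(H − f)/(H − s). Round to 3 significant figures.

f/9

Write h = H − f = f²/(N·c). The thin-lens limits are Dn = s·h/(h + (s−f)) and Df = s·h/(h − (s−f)), so DoF = Df − Dn = 2·s·(s−f)·h / (h² − (s−f)²).
That is a quadratic in h: DoF·h² − 2·s·(s−f)·h − DoF·(s−f)² = 0 ⇒ h = (s−f)·(s + √(s² + DoF²)) / DoF = 77400 × (78000 + √(78000² + 10000²)) / 10000 = 77400 × (78000 + 78638.4) / 10000 ≈ 1212381 mm.
Then N = f²/(c·h) = 600² / (0.033 × 1212381) = 360000 / 40009 ≈ 9.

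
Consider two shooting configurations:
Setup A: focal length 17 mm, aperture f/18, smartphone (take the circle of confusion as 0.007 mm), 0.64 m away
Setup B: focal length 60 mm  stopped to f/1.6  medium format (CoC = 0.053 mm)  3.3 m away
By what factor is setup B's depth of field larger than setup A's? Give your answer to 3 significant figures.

Setup A: H = 17²/(18×0.007) + 17 ≈ 2310.7 mm; DoF = Df − Dn = 878.66 − 503.30 ≈ 375.36 mm.
Setup B: H = 60²/(1.6×0.053) + 60 ≈ 42512.8 mm; DoF = Df − Dn = 3572.67 − 3066.00 ≈ 506.67 mm.
Ratio = 506.67 / 375.36 ≈ 1.35.

1.35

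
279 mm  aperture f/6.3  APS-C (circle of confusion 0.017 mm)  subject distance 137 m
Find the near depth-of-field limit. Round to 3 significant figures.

Hyperfocal distance H = f²/(N·c) + f = 279²/(6.3 × 0.017) + 279 = 77841/0.1071 + 279 ≈ 727085.7 mm ≈ 727.1 m.
Near limit Dn = s·(H − f)/(H + s − 2f) = 137000 × (727085.7 − 279) / (727085.7 + 137000 − 2 × 279) = 137000 × 726806.7 / 863527.7 ≈ 115309 mm ≈ 115 m.

115 m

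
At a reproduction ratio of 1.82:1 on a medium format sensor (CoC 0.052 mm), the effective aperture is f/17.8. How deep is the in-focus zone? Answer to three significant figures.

0.559 mm

At magnification m, DoF ≈ 2·N_eff·c/m² = 2 × 17.8 × 0.052 / 1.82² = 1.851 / 3.312 ≈ 0.559 mm.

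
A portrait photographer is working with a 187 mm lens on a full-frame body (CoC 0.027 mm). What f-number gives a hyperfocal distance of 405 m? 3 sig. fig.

f/3.20

Rearrange H = f²/(N·c) + f for N: N = f² / ((H − f)·c).
N = 187² / ((405000 − 187) × 0.027) = 34969 / 10930 ≈ 3.20.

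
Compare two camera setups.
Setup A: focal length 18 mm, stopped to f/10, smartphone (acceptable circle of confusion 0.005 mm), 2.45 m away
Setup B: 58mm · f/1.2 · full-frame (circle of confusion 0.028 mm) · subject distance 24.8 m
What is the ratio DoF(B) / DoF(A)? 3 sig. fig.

Setup A: H = 18²/(10×0.005) + 18 ≈ 6498.0 mm; DoF = Df − Dn = 3921.9 − 1781.4 ≈ 2140.5 mm.
Setup B: H = 58²/(1.2×0.028) + 58 ≈ 100177.0 mm; DoF = Df − Dn = 32940 − 19886 ≈ 13054 mm.
Ratio = 13054 / 2140.5 ≈ 6.10.

6.10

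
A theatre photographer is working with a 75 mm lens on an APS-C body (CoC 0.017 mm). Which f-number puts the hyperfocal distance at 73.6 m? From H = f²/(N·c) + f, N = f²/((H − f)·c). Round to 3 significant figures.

Rearrange H = f²/(N·c) + f for N: N = f² / ((H − f)·c).
N = 75² / ((73600 − 75) × 0.017) = 5625 / 1250 ≈ 4.50.

f/4.50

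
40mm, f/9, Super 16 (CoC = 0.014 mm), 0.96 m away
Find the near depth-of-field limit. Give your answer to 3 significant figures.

0.895 m

Hyperfocal distance H = f²/(N·c) + f = 40²/(9 × 0.014) + 40 = 1600/0.126 + 40 ≈ 12738.4 mm ≈ 12.74 m.
Near limit Dn = s·(H − f)/(H + s − 2f) = 960 × (12738.4 − 40) / (12738.4 + 960 − 2 × 40) = 960 × 12698.4 / 13618.4 ≈ 895.15 mm ≈ 0.895 m.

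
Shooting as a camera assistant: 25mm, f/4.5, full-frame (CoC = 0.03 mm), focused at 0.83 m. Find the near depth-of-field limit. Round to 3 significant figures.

0.707 m

Hyperfocal distance H = f²/(N·c) + f = 25²/(4.5 × 0.03) + 25 = 625/0.135 + 25 ≈ 4654.6 mm ≈ 4.655 m.
Near limit Dn = s·(H − f)/(H + s − 2f) = 830 × (4654.6 − 25) / (4654.6 + 830 − 2 × 25) = 830 × 4629.6 / 5434.6 ≈ 707.06 mm ≈ 0.707 m.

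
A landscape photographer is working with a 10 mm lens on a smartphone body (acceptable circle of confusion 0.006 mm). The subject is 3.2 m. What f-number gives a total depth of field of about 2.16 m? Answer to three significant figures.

f/1.60

Write h = H − f = f²/(N·c). The thin-lens limits are Dn = s·h/(h + (s−f)) and Df = s·h/(h − (s−f)), so DoF = Df − Dn = 2·s·(s−f)·h / (h² − (s−f)²).
That is a quadratic in h: DoF·h² − 2·s·(s−f)·h − DoF·(s−f)² = 0 ⇒ h = (s−f)·(s + √(s² + DoF²)) / DoF = 3190 × (3200 + √(3200² + 2160²)) / 2160 = 3190 × (3200 + 3860.78) / 2160 ≈ 10428 mm.
Then N = f²/(c·h) = 10² / (0.006 × 10428) = 100 / 62.566 ≈ 1.60.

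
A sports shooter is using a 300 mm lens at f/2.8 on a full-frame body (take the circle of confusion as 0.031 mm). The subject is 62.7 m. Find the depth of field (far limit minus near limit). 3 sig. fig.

Hyperfocal distance H = f²/(N·c) + f = 300²/(2.8 × 0.031) + 300 = 90000/0.0868 + 300 ≈ 1037166.4 mm ≈ 1037 m.
Near limit Dn = s·(H − f)/(H + s − 2f) = 62700 × (1037166.4 − 300) / (1037166.4 + 62700 − 2 × 300) = 62700 × 1036866.4 / 1099266.4 ≈ 59140.8 mm.
Far limit Df = s·(H − f)/(H − s) = 62700 × (1037166.4 − 300) / (1037166.4 − 62700) = 62700 × 1036866.4 / 974466.4 ≈ 66715.0 mm.
Depth of field = Df − Dn = 66715.0 − 59140.8 ≈ 7574.2 mm ≈ 7.57 m.

7.57 m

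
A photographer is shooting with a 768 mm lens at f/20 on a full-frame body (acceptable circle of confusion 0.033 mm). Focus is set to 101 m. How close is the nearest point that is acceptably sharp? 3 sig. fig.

90.8 m

Hyperfocal distance H = f²/(N·c) + f = 768²/(20 × 0.033) + 768 = 589824/0.66 + 768 ≈ 894440.7 mm ≈ 894.4 m.
Near limit Dn = s·(H − f)/(H + s − 2f) = 101000 × (894440.7 − 768) / (894440.7 + 101000 − 2 × 768) = 101000 × 893672.7 / 993904.7 ≈ 90814 mm ≈ 90.8 m.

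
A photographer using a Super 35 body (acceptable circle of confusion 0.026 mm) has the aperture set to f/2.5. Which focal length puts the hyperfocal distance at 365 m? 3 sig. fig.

From H = f²/(N·c) + f, with f ≪ H: f ≈ √(H·N·c) = √(365000 × 2.5 × 0.026) = √23725 ≈ 154.0 mm.
The +f correction barely moves this — solving exactly, f² + N·c·f − N·c·H = 0 ⇒ f = (−N·c + √((N·c)² + 4·N·c·H))/2 = (−0.065 + √94900)/2 ≈ 154.00 mm, so f ≈ 154 mm.

154 mm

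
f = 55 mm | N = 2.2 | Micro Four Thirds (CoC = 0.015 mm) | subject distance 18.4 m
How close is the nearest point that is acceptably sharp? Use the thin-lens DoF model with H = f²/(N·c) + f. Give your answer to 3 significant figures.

Hyperfocal distance H = f²/(N·c) + f = 55²/(2.2 × 0.015) + 55 = 3025/0.033 + 55 ≈ 91721.7 mm ≈ 91.72 m.
Near limit Dn = s·(H − f)/(H + s − 2f) = 18400 × (91721.7 − 55) / (91721.7 + 18400 − 2 × 55) = 18400 × 91666.7 / 110011.7 ≈ 15332 mm ≈ 15.3 m.

15.3 m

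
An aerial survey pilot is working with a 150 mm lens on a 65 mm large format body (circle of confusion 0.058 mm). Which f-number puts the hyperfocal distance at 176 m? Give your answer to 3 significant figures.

Rearrange H = f²/(N·c) + f for N: N = f² / ((H − f)·c).
N = 150² / ((176000 − 150) × 0.058) = 22500 / 10199 ≈ 2.21.

f/2.21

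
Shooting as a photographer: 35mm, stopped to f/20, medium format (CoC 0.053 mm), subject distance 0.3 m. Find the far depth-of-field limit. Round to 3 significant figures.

Hyperfocal distance H = f²/(N·c) + f = 35²/(20 × 0.053) + 35 = 1225/1.06 + 35 ≈ 1190.7 mm ≈ 1.191 m.
Far limit Df = s·(H − f)/(H − s) = 300 × (1190.7 − 35) / (1190.7 − 300) = 300 × 1155.7 / 890.7 ≈ 389.26 mm.

389 mm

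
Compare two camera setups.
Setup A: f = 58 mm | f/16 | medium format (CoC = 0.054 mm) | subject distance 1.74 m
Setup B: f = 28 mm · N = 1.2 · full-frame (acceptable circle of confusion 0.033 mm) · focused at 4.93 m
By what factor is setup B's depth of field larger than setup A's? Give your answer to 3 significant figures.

1.41

Setup A: H = 58²/(16×0.054) + 58 ≈ 3951.5 mm; DoF = Df − Dn = 3063.4 − 1215.1 ≈ 1848.3 mm.
Setup B: H = 28²/(1.2×0.033) + 28 ≈ 19826.0 mm; DoF = Df − Dn = 6552.4 − 3951.6 ≈ 2600.8 mm.
Ratio = 2600.8 / 1848.3 ≈ 1.41.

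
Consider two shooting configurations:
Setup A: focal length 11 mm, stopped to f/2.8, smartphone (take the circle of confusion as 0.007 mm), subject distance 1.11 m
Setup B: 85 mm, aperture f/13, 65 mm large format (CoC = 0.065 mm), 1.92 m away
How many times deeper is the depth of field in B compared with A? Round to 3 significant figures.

Setup A: H = 11²/(2.8×0.007) + 11 ≈ 6184.5 mm; DoF = Df − Dn = 1350.40 − 942.26 ≈ 408.14 mm.
Setup B: H = 85²/(13×0.065) + 85 ≈ 8635.3 mm; DoF = Df − Dn = 2444.65 − 1580.75 ≈ 863.90 mm.
Ratio = 863.90 / 408.14 ≈ 2.12.

2.12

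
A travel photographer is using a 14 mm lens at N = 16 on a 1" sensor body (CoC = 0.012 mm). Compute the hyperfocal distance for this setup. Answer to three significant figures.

Hyperfocal distance H = f²/(N·c) + f = 14²/(16 × 0.012) + 14 = 196/0.192 + 14 ≈ 1034.8 mm ≈ 1.03 m.

1.03 m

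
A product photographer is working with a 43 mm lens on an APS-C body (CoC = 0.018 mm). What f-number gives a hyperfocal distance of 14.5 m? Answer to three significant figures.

f/7.11

Rearrange H = f²/(N·c) + f for N: N = f² / ((H − f)·c).
N = 43² / ((14500 − 43) × 0.018) = 1849 / 260.2 ≈ 7.11.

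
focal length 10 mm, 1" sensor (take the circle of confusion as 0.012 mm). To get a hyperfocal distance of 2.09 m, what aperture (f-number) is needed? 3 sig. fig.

Rearrange H = f²/(N·c) + f for N: N = f² / ((H − f)·c).
N = 10² / ((2090 − 10) × 0.012) = 100 / 24.96 ≈ 4.01.

f/4.01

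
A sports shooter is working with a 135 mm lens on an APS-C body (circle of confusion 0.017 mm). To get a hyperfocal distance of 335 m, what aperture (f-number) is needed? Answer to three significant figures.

f/3.20

Rearrange H = f²/(N·c) + f for N: N = f² / ((H − f)·c).
N = 135² / ((335000 − 135) × 0.017) = 18225 / 5693 ≈ 3.20.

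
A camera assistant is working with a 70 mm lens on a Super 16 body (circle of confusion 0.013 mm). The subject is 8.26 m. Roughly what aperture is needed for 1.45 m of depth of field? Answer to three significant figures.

Write h = H − f = f²/(N·c). The thin-lens limits are Dn = s·h/(h + (s−f)) and Df = s·h/(h − (s−f)), so DoF = Df − Dn = 2·s·(s−f)·h / (h² − (s−f)²).
That is a quadratic in h: DoF·h² − 2·s·(s−f)·h − DoF·(s−f)² = 0 ⇒ h = (s−f)·(s + √(s² + DoF²)) / DoF = 8190 × (8260 + √(8260² + 1450²)) / 1450 = 8190 × (8260 + 8386.30) / 1450 ≈ 94023 mm.
Then N = f²/(c·h) = 70² / (0.013 × 94023) = 4900 / 1222.3 ≈ 4.01.

f/4.01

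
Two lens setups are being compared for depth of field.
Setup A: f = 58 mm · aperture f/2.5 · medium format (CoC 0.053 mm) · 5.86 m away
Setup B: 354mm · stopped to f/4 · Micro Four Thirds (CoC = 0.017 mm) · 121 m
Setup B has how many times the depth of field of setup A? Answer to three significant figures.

5.63

Setup A: H = 58²/(2.5×0.053) + 58 ≈ 25446.7 mm; DoF = Df − Dn = 7595.9 − 4769.9 ≈ 2826.0 mm.
Setup B: H = 354²/(4×0.017) + 354 ≈ 1843236.4 mm; DoF = Df − Dn = 129476 − 113565 ≈ 15911 mm.
Ratio = 15911 / 2826.0 ≈ 5.63.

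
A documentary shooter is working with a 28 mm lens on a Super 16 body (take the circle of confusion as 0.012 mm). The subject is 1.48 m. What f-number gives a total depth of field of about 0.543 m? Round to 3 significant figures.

f/7.99

Write h = H − f = f²/(N·c). The thin-lens limits are Dn = s·h/(h + (s−f)) and Df = s·h/(h − (s−f)), so DoF = Df − Dn = 2·s·(s−f)·h / (h² − (s−f)²).
That is a quadratic in h: DoF·h² − 2·s·(s−f)·h − DoF·(s−f)² = 0 ⇒ h = (s−f)·(s + √(s² + DoF²)) / DoF = 1452 × (1480 + √(1480² + 543²)) / 543 = 1452 × (1480 + 1576.47) / 543 ≈ 8173.1 mm.
Then N = f²/(c·h) = 28² / (0.012 × 8173.1) = 784 / 98.077 ≈ 7.99.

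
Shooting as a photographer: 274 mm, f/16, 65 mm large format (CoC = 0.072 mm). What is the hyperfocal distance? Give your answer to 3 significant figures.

65.4 m

Hyperfocal distance H = f²/(N·c) + f = 274²/(16 × 0.072) + 274 = 75076/1.152 + 274 ≈ 65444.1 mm ≈ 65.4 m.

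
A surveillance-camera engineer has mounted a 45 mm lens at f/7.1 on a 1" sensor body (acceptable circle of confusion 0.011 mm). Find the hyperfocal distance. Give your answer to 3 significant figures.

Hyperfocal distance H = f²/(N·c) + f = 45²/(7.1 × 0.011) + 45 = 2025/0.0781 + 45 ≈ 25973.3 mm ≈ 26.0 m.

26.0 m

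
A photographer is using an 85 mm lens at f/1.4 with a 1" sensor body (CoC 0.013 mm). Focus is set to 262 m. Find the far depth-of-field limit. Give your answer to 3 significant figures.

770 m

Hyperfocal distance H = f²/(N·c) + f = 85²/(1.4 × 0.013) + 85 = 7225/0.0182 + 85 ≈ 397063.0 mm ≈ 397.1 m.
Far limit Df = s·(H − f)/(H − s) = 262000 × (397063.0 − 85) / (397063.0 − 262000) = 262000 × 396978.0 / 135063.0 ≈ 770072 mm ≈ 770 m.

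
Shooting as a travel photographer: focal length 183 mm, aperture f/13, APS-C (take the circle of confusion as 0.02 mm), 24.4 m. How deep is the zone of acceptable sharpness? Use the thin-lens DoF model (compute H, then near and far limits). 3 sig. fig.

Hyperfocal distance H = f²/(N·c) + f = 183²/(13 × 0.02) + 183 = 33489/0.26 + 183 ≈ 128986.8 mm ≈ 129.0 m.
Near limit Dn = s·(H − f)/(H + s − 2f) = 24400 × (128986.8 − 183) / (128986.8 + 24400 − 2 × 183) = 24400 × 128803.8 / 153020.8 ≈ 20538.5 mm.
Far limit Df = s·(H − f)/(H − s) = 24400 × (128986.8 − 183) / (128986.8 − 24400) = 24400 × 128803.8 / 104586.8 ≈ 30049.8 mm.
Depth of field = Df − Dn = 30049.8 − 20538.5 ≈ 9511.3 mm ≈ 9.51 m.

9.51 m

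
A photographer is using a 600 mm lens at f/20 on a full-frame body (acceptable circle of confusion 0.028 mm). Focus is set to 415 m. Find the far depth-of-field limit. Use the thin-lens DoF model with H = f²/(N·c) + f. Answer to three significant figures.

1170 m

Hyperfocal distance H = f²/(N·c) + f = 600²/(20 × 0.028) + 600 = 360000/0.56 + 600 ≈ 643457.1 mm ≈ 643.5 m.
Far limit Df = s·(H − f)/(H − s) = 415000 × (643457.1 − 600) / (643457.1 − 415000) = 415000 × 642857.1 / 228457.1 ≈ 1167771 mm ≈ 1170 m.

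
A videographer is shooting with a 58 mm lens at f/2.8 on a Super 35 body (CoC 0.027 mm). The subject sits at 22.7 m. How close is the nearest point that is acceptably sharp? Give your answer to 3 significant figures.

15.0 m

Hyperfocal distance H = f²/(N·c) + f = 58²/(2.8 × 0.027) + 58 = 3364/0.0756 + 58 ≈ 44555.4 mm ≈ 44.56 m.
Near limit Dn = s·(H − f)/(H + s − 2f) = 22700 × (44555.4 − 58) / (44555.4 + 22700 − 2 × 58) = 22700 × 44497.4 / 67139.4 ≈ 15045 mm ≈ 15.0 m.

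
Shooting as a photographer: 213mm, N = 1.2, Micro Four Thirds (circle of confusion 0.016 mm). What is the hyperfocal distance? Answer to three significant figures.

Hyperfocal distance H = f²/(N·c) + f = 213²/(1.2 × 0.016) + 213 = 45369/0.0192 + 213 ≈ 2363181.8 mm ≈ 2360 m.

2360 m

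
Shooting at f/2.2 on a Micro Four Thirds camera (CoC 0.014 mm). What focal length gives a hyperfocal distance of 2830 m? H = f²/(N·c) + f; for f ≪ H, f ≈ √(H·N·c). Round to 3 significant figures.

From H = f²/(N·c) + f, with f ≪ H: f ≈ √(H·N·c) = √(2830000 × 2.2 × 0.014) = √87164 ≈ 295.2 mm.
The +f correction barely moves this — solving exactly, f² + N·c·f − N·c·H = 0 ⇒ f = (−N·c + √((N·c)² + 4·N·c·H))/2 = (−0.0308 + √348656)/2 ≈ 295.22 mm, so f ≈ 295 mm.

295 mm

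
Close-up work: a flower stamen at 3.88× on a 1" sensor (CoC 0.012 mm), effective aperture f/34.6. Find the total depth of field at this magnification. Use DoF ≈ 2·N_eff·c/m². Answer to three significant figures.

0.0552 mm

At magnification m, DoF ≈ 2·N_eff·c/m² = 2 × 34.6 × 0.012 / 3.88² = 0.8304 / 15.05 ≈ 0.0552 mm.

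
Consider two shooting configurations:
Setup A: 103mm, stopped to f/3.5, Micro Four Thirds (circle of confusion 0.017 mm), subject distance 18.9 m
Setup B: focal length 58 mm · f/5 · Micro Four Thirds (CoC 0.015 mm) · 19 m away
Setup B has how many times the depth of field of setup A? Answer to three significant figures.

4.85

Setup A: H = 103²/(3.5×0.017) + 103 ≈ 178405.5 mm; DoF = Df − Dn = 21127.3 − 17097.5 ≈ 4029.8 mm.
Setup B: H = 58²/(5×0.015) + 58 ≈ 44911.3 mm; DoF = Df − Dn = 32890 − 13359 ≈ 19531 mm.
Ratio = 19531 / 4029.8 ≈ 4.85.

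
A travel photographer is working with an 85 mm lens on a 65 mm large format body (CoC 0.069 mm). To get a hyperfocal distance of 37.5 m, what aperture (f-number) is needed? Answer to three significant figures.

Rearrange H = f²/(N·c) + f for N: N = f² / ((H − f)·c).
N = 85² / ((37500 − 85) × 0.069) = 7225 / 2582 ≈ 2.80.

f/2.80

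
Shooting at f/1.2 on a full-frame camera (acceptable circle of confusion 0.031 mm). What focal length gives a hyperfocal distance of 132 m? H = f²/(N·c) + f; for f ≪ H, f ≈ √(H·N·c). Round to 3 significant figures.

70.1 mm

From H = f²/(N·c) + f, with f ≪ H: f ≈ √(H·N·c) = √(132000 × 1.2 × 0.031) = √4910.4 ≈ 70.07 mm.
The +f correction barely moves this — solving exactly, f² + N·c·f − N·c·H = 0 ⇒ f = (−N·c + √((N·c)² + 4·N·c·H))/2 = (−0.0372 + √19642)/2 ≈ 70.056 mm, so f ≈ 70.1 mm.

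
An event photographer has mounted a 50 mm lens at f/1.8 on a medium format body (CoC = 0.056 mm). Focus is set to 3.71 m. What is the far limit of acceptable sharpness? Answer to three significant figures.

4.35 m

Hyperfocal distance H = f²/(N·c) + f = 50²/(1.8 × 0.056) + 50 = 2500/0.1008 + 50 ≈ 24851.6 mm ≈ 24.85 m.
Far limit Df = s·(H − f)/(H − s) = 3710 × (24851.6 − 50) / (24851.6 − 3710) = 3710 × 24801.6 / 21141.6 ≈ 4352.3 mm ≈ 4.35 m.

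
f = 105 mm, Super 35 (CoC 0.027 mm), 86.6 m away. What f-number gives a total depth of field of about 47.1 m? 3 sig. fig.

f/1.20

Write h = H − f = f²/(N·c). The thin-lens limits are Dn = s·h/(h + (s−f)) and Df = s·h/(h − (s−f)), so DoF = Df − Dn = 2·s·(s−f)·h / (h² − (s−f)²).
That is a quadratic in h: DoF·h² − 2·s·(s−f)·h − DoF·(s−f)² = 0 ⇒ h = (s−f)·(s + √(s² + DoF²)) / DoF = 86495 × (86600 + √(86600² + 47100²)) / 47100 = 86495 × (86600 + 98579.8) / 47100 ≈ 340066 mm.
Then N = f²/(c·h) = 105² / (0.027 × 340066) = 11025 / 9181.8 ≈ 1.20.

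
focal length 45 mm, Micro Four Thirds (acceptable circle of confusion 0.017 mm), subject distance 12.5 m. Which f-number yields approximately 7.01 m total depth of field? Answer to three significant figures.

Write h = H − f = f²/(N·c). The thin-lens limits are Dn = s·h/(h + (s−f)) and Df = s·h/(h − (s−f)), so DoF = Df − Dn = 2·s·(s−f)·h / (h² − (s−f)²).
That is a quadratic in h: DoF·h² − 2·s·(s−f)·h − DoF·(s−f)² = 0 ⇒ h = (s−f)·(s + √(s² + DoF²)) / DoF = 12455 × (12500 + √(12500² + 7010²)) / 7010 = 12455 × (12500 + 14331.4) / 7010 ≈ 47673 mm.
Then N = f²/(c·h) = 45² / (0.017 × 47673) = 2025 / 810.44 ≈ 2.50.

f/2.50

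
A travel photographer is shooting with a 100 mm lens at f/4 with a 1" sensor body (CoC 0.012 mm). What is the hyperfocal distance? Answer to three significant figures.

Hyperfocal distance H = f²/(N·c) + f = 100²/(4 × 0.012) + 100 = 10000/0.048 + 100 ≈ 208433.3 mm ≈ 208 m.

208 m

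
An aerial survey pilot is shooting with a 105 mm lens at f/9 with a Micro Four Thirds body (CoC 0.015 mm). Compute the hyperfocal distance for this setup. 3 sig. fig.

81.8 m

Hyperfocal distance H = f²/(N·c) + f = 105²/(9 × 0.015) + 105 = 11025/0.135 + 105 ≈ 81771.7 mm ≈ 81.8 m.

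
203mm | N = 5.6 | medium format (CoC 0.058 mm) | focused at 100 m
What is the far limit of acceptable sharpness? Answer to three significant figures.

469 m

Hyperfocal distance H = f²/(N·c) + f = 203²/(5.6 × 0.058) + 203 = 41209/0.3248 + 203 ≈ 127078.0 mm ≈ 127.1 m.
Far limit Df = s·(H − f)/(H − s) = 100000 × (127078.0 − 203) / (127078.0 − 100000) = 100000 × 126875.0 / 27078.0 ≈ 468554 mm ≈ 469 m.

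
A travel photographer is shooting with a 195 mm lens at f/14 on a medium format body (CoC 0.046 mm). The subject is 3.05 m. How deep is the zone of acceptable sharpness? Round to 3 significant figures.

296 mm

Hyperfocal distance H = f²/(N·c) + f = 195²/(14 × 0.046) + 195 = 38025/0.644 + 195 ≈ 59240.0 mm ≈ 59.24 m.
Near limit Dn = s·(H − f)/(H + s − 2f) = 3050 × (59240.0 − 195) / (59240.0 + 3050 − 2 × 195) = 3050 × 59045.0 / 61900.0 ≈ 2909.33 mm.
Far limit Df = s·(H − f)/(H − s) = 3050 × (59240.0 − 195) / (59240.0 − 3050) = 3050 × 59045.0 / 56190.0 ≈ 3204.97 mm.
Depth of field = Df − Dn = 3204.97 − 2909.33 ≈ 295.64 mm.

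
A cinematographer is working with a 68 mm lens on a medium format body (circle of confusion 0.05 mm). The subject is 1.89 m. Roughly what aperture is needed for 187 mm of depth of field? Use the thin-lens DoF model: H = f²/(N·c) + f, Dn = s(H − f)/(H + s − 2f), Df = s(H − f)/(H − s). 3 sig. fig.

f/2.50

Write h = H − f = f²/(N·c). The thin-lens limits are Dn = s·h/(h + (s−f)) and Df = s·h/(h − (s−f)), so DoF = Df − Dn = 2·s·(s−f)·h / (h² − (s−f)²).
That is a quadratic in h: DoF·h² − 2·s·(s−f)·h − DoF·(s−f)² = 0 ⇒ h = (s−f)·(s + √(s² + DoF²)) / DoF = 1822 × (1890 + √(1890² + 187²)) / 187 = 1822 × (1890 + 1899.23) / 187 ≈ 36920 mm.
Then N = f²/(c·h) = 68² / (0.05 × 36920) = 4624 / 1846.0 ≈ 2.50.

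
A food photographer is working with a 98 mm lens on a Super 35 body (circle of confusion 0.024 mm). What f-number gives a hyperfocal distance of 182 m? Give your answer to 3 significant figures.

f/2.20

Rearrange H = f²/(N·c) + f for N: N = f² / ((H − f)·c).
N = 98² / ((182000 − 98) × 0.024) = 9604 / 4366 ≈ 2.20.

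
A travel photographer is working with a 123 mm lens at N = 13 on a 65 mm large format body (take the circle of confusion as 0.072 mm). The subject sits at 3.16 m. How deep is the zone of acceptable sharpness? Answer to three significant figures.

1.23 m

Hyperfocal distance H = f²/(N·c) + f = 123²/(13 × 0.072) + 123 = 15129/0.936 + 123 ≈ 16286.5 mm ≈ 16.29 m.
Near limit Dn = s·(H − f)/(H + s − 2f) = 3160 × (16286.5 − 123) / (16286.5 + 3160 − 2 × 123) = 3160 × 16163.5 / 19200.5 ≈ 2660.2 mm.
Far limit Df = s·(H − f)/(H − s) = 3160 × (16286.5 − 123) / (16286.5 − 3160) = 3160 × 16163.5 / 13126.5 ≈ 3891.1 mm.
Depth of field = Df − Dn = 3891.1 − 2660.2 ≈ 1230.9 mm ≈ 1.23 m.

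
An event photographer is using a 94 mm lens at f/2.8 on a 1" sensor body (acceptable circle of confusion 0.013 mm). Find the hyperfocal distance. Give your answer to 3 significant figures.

243 m

Hyperfocal distance H = f²/(N·c) + f = 94²/(2.8 × 0.013) + 94 = 8836/0.0364 + 94 ≈ 242841.3 mm ≈ 243 m.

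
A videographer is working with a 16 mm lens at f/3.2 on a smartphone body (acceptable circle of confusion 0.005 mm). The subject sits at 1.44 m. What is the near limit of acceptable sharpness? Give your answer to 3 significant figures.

Hyperfocal distance H = f²/(N·c) + f = 16²/(3.2 × 0.005) + 16 = 256/0.016 + 16 ≈ 16016.0 mm ≈ 16.02 m.
Near limit Dn = s·(H − f)/(H + s − 2f) = 1440 × (16016.0 − 16) / (16016.0 + 1440 − 2 × 16) = 1440 × 16000.0 / 17424.0 ≈ 1322.3 mm ≈ 1.32 m.

1.32 m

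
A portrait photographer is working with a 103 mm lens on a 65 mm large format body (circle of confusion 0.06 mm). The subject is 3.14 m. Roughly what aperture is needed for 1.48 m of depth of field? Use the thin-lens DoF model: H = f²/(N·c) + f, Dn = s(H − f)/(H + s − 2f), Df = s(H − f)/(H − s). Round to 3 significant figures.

Write h = H − f = f²/(N·c). The thin-lens limits are Dn = s·h/(h + (s−f)) and Df = s·h/(h − (s−f)), so DoF = Df − Dn = 2·s·(s−f)·h / (h² − (s−f)²).
That is a quadratic in h: DoF·h² − 2·s·(s−f)·h − DoF·(s−f)² = 0 ⇒ h = (s−f)·(s + √(s² + DoF²)) / DoF = 3037 × (3140 + √(3140² + 1480²)) / 1480 = 3037 × (3140 + 3471.31) / 1480 ≈ 13567 mm.
Then N = f²/(c·h) = 103² / (0.06 × 13567) = 10609 / 814.00 ≈ 13.

f/13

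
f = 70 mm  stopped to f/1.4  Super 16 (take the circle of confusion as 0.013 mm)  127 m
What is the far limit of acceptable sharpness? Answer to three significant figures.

Hyperfocal distance H = f²/(N·c) + f = 70²/(1.4 × 0.013) + 70 = 4900/0.0182 + 70 ≈ 269300.8 mm ≈ 269.3 m.
Far limit Df = s·(H − f)/(H − s) = 127000 × (269300.8 − 70) / (269300.8 − 127000) = 127000 × 269230.8 / 142300.8 ≈ 240282 mm ≈ 240 m.

240 m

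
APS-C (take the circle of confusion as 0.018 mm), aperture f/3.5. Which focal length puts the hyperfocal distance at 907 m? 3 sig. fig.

From H = f²/(N·c) + f, with f ≪ H: f ≈ √(H·N·c) = √(907000 × 3.5 × 0.018) = √57141 ≈ 239.0 mm.
The +f correction barely moves this — solving exactly, f² + N·c·f − N·c·H = 0 ⇒ f = (−N·c + √((N·c)² + 4·N·c·H))/2 = (−0.063 + √228564)/2 ≈ 239.01 mm, so f ≈ 239 mm.

239 mm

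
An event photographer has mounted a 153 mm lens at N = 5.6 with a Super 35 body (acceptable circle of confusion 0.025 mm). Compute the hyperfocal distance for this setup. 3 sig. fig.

Hyperfocal distance H = f²/(N·c) + f = 153²/(5.6 × 0.025) + 153 = 23409/0.14 + 153 ≈ 167360.1 mm ≈ 167 m.

167 m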